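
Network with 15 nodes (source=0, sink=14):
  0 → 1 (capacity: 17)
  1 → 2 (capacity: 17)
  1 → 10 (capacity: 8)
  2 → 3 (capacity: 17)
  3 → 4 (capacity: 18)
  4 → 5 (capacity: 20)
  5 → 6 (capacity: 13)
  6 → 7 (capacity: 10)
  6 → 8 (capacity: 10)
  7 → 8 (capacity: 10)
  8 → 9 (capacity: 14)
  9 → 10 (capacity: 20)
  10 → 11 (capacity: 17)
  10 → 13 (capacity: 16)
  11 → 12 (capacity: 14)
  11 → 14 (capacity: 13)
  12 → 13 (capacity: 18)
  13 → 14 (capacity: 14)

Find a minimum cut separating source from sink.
Min cut value = 17, edges: (0,1)

Min cut value: 17
Partition: S = [0], T = [1, 2, 3, 4, 5, 6, 7, 8, 9, 10, 11, 12, 13, 14]
Cut edges: (0,1)

By max-flow min-cut theorem, max flow = min cut = 17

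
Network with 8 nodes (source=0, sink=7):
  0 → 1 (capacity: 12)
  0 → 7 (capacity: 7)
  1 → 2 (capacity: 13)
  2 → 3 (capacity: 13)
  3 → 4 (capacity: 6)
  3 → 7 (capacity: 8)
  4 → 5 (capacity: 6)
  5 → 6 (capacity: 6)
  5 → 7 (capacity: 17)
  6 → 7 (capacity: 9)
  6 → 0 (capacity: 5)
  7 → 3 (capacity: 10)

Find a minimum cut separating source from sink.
Min cut value = 19, edges: (0,1), (0,7)

Min cut value: 19
Partition: S = [0], T = [1, 2, 3, 4, 5, 6, 7]
Cut edges: (0,1), (0,7)

By max-flow min-cut theorem, max flow = min cut = 19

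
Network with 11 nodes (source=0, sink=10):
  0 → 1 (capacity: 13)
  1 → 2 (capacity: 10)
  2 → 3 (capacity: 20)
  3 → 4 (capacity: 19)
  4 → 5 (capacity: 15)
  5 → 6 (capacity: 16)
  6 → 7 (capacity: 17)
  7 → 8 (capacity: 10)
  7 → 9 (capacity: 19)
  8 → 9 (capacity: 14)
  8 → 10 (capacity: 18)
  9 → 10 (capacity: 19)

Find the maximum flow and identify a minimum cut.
Max flow = 10, Min cut edges: (1,2)

Maximum flow: 10
Minimum cut: (1,2)
Partition: S = [0, 1], T = [2, 3, 4, 5, 6, 7, 8, 9, 10]

Max-flow min-cut theorem verified: both equal 10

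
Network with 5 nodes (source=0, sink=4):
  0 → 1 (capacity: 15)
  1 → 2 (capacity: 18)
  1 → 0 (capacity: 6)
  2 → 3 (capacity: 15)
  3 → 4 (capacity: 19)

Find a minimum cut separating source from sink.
Min cut value = 15, edges: (2,3)

Min cut value: 15
Partition: S = [0, 1, 2], T = [3, 4]
Cut edges: (2,3)

By max-flow min-cut theorem, max flow = min cut = 15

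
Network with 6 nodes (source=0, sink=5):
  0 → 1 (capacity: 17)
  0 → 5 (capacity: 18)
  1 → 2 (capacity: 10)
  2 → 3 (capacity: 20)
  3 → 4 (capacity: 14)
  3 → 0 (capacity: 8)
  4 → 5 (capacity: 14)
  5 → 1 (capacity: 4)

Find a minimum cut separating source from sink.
Min cut value = 28, edges: (0,5), (1,2)

Min cut value: 28
Partition: S = [0, 1], T = [2, 3, 4, 5]
Cut edges: (0,5), (1,2)

By max-flow min-cut theorem, max flow = min cut = 28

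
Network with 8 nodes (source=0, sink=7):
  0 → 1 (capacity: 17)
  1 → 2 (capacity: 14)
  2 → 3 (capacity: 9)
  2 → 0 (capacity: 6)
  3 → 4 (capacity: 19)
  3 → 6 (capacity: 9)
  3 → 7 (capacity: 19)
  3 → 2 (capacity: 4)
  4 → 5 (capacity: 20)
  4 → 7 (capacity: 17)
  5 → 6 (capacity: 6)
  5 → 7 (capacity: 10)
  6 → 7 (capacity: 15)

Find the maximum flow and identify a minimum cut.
Max flow = 9, Min cut edges: (2,3)

Maximum flow: 9
Minimum cut: (2,3)
Partition: S = [0, 1, 2], T = [3, 4, 5, 6, 7]

Max-flow min-cut theorem verified: both equal 9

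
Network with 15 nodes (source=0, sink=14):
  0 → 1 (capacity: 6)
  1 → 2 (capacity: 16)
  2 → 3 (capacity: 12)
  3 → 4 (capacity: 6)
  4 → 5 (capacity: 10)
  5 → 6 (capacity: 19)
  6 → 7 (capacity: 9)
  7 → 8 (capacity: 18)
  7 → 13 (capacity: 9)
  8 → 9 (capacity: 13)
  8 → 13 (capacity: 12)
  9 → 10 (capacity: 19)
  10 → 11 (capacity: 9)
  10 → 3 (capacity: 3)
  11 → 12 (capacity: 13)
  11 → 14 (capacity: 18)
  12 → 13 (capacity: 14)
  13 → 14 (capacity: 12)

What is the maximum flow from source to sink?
Maximum flow = 6

Max flow: 6

Flow assignment:
  0 → 1: 6/6
  1 → 2: 6/16
  2 → 3: 6/12
  3 → 4: 6/6
  4 → 5: 6/10
  5 → 6: 6/19
  6 → 7: 6/9
  7 → 13: 6/9
  13 → 14: 6/12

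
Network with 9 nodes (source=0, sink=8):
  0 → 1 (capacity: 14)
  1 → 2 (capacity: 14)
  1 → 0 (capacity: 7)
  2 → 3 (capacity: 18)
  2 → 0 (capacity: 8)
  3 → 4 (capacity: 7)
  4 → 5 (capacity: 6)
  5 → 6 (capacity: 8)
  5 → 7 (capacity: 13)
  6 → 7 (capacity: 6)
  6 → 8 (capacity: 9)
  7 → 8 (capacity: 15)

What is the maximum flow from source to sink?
Maximum flow = 6

Max flow: 6

Flow assignment:
  0 → 1: 14/14
  1 → 2: 14/14
  2 → 3: 6/18
  2 → 0: 8/8
  3 → 4: 6/7
  4 → 5: 6/6
  5 → 6: 6/8
  6 → 8: 6/9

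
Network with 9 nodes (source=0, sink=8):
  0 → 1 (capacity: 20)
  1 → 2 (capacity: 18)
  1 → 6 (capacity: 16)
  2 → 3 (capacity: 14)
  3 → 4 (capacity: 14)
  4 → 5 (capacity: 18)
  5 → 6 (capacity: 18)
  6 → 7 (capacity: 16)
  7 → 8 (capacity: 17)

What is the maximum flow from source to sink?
Maximum flow = 16

Max flow: 16

Flow assignment:
  0 → 1: 16/20
  1 → 2: 4/18
  1 → 6: 12/16
  2 → 3: 4/14
  3 → 4: 4/14
  4 → 5: 4/18
  5 → 6: 4/18
  6 → 7: 16/16
  7 → 8: 16/17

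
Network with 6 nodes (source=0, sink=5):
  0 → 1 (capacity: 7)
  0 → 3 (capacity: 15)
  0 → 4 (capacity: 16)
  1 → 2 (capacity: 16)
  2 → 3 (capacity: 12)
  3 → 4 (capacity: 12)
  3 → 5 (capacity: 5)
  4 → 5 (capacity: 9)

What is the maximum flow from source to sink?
Maximum flow = 14

Max flow: 14

Flow assignment:
  0 → 1: 2/7
  0 → 3: 12/15
  1 → 2: 2/16
  2 → 3: 2/12
  3 → 4: 9/12
  3 → 5: 5/5
  4 → 5: 9/9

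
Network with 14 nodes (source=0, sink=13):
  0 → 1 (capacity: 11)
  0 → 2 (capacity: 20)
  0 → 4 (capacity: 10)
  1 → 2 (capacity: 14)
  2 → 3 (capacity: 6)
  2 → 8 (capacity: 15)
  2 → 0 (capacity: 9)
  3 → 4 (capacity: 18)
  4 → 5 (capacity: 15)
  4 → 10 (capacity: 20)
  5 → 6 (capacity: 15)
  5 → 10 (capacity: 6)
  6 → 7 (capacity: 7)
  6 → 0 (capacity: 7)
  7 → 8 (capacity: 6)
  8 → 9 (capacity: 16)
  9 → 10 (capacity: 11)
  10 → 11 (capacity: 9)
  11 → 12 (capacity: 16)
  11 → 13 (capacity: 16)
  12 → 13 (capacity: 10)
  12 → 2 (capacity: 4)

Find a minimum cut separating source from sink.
Min cut value = 9, edges: (10,11)

Min cut value: 9
Partition: S = [0, 1, 2, 3, 4, 5, 6, 7, 8, 9, 10], T = [11, 12, 13]
Cut edges: (10,11)

By max-flow min-cut theorem, max flow = min cut = 9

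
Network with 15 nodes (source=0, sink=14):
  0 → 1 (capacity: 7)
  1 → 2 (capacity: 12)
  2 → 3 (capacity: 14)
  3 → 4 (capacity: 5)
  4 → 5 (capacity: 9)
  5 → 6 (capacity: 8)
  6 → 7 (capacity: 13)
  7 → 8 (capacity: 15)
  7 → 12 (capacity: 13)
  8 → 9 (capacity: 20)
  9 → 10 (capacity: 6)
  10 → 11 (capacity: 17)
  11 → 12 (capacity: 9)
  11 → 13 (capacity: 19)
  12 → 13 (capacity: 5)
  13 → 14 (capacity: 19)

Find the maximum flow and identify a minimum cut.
Max flow = 5, Min cut edges: (3,4)

Maximum flow: 5
Minimum cut: (3,4)
Partition: S = [0, 1, 2, 3], T = [4, 5, 6, 7, 8, 9, 10, 11, 12, 13, 14]

Max-flow min-cut theorem verified: both equal 5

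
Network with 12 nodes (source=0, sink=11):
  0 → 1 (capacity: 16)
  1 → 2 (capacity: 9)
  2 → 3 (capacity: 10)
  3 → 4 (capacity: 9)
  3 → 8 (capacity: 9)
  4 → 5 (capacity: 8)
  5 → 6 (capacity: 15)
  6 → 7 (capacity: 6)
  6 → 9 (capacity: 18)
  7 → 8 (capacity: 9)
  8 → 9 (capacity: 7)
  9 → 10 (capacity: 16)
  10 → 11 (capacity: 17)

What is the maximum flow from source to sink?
Maximum flow = 9

Max flow: 9

Flow assignment:
  0 → 1: 9/16
  1 → 2: 9/9
  2 → 3: 9/10
  3 → 4: 2/9
  3 → 8: 7/9
  4 → 5: 2/8
  5 → 6: 2/15
  6 → 9: 2/18
  8 → 9: 7/7
  9 → 10: 9/16
  10 → 11: 9/17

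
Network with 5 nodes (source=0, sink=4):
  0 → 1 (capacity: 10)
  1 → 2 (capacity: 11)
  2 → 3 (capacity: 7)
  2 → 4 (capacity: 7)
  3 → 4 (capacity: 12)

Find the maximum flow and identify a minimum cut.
Max flow = 10, Min cut edges: (0,1)

Maximum flow: 10
Minimum cut: (0,1)
Partition: S = [0], T = [1, 2, 3, 4]

Max-flow min-cut theorem verified: both equal 10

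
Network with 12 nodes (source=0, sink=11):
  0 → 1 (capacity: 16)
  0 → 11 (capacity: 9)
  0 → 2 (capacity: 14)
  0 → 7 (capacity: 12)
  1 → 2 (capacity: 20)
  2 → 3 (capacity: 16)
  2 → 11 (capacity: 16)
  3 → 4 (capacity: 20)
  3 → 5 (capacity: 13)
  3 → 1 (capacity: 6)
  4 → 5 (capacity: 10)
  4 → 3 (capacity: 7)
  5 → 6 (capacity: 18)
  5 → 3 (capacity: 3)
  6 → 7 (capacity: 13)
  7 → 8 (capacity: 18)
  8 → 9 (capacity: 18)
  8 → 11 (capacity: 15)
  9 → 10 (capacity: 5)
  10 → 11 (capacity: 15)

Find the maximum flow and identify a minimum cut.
Max flow = 43, Min cut edges: (0,11), (2,11), (7,8)

Maximum flow: 43
Minimum cut: (0,11), (2,11), (7,8)
Partition: S = [0, 1, 2, 3, 4, 5, 6, 7], T = [8, 9, 10, 11]

Max-flow min-cut theorem verified: both equal 43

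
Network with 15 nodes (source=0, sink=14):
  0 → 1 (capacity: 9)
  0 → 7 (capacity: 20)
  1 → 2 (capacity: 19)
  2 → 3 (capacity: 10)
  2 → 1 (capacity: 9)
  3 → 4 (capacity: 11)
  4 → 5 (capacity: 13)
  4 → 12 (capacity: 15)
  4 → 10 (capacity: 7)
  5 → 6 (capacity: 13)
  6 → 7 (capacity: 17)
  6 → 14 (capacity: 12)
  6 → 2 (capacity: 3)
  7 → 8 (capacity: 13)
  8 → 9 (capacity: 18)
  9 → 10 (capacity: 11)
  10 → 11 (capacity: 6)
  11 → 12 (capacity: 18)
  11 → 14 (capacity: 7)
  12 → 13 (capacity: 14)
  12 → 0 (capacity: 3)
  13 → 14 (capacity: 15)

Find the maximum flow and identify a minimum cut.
Max flow = 15, Min cut edges: (0,1), (10,11)

Maximum flow: 15
Minimum cut: (0,1), (10,11)
Partition: S = [0, 7, 8, 9, 10], T = [1, 2, 3, 4, 5, 6, 11, 12, 13, 14]

Max-flow min-cut theorem verified: both equal 15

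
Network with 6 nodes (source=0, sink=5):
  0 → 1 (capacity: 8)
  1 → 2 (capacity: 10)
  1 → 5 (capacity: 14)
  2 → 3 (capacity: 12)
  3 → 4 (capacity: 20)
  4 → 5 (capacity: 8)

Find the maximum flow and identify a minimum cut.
Max flow = 8, Min cut edges: (0,1)

Maximum flow: 8
Minimum cut: (0,1)
Partition: S = [0], T = [1, 2, 3, 4, 5]

Max-flow min-cut theorem verified: both equal 8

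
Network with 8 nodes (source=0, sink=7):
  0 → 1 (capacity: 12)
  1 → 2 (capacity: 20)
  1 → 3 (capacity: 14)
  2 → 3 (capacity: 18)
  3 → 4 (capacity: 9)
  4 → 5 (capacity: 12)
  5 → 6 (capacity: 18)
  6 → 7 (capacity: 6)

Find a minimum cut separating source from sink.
Min cut value = 6, edges: (6,7)

Min cut value: 6
Partition: S = [0, 1, 2, 3, 4, 5, 6], T = [7]
Cut edges: (6,7)

By max-flow min-cut theorem, max flow = min cut = 6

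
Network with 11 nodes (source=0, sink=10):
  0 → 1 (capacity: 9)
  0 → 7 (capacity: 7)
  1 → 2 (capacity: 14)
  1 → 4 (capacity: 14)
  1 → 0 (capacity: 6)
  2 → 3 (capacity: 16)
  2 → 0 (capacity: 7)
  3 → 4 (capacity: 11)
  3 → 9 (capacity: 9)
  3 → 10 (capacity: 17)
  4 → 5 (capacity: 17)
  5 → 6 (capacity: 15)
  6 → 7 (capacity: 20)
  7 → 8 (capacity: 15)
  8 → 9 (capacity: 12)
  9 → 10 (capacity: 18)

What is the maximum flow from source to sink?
Maximum flow = 16

Max flow: 16

Flow assignment:
  0 → 1: 9/9
  0 → 7: 7/7
  1 → 2: 9/14
  2 → 3: 9/16
  3 → 10: 9/17
  7 → 8: 7/15
  8 → 9: 7/12
  9 → 10: 7/18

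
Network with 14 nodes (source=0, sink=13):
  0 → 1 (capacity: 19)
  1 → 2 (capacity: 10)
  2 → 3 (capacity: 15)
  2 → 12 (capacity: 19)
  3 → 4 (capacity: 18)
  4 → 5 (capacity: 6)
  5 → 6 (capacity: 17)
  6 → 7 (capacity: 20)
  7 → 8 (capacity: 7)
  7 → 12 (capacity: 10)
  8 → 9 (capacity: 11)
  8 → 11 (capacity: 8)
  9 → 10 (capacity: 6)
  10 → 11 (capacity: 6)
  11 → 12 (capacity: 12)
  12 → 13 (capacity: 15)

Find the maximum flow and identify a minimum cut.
Max flow = 10, Min cut edges: (1,2)

Maximum flow: 10
Minimum cut: (1,2)
Partition: S = [0, 1], T = [2, 3, 4, 5, 6, 7, 8, 9, 10, 11, 12, 13]

Max-flow min-cut theorem verified: both equal 10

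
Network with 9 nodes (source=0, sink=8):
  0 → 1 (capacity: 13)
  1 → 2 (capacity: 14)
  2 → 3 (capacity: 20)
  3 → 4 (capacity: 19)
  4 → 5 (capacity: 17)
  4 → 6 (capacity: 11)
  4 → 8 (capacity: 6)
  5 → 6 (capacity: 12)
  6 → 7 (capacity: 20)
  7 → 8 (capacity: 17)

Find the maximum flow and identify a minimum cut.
Max flow = 13, Min cut edges: (0,1)

Maximum flow: 13
Minimum cut: (0,1)
Partition: S = [0], T = [1, 2, 3, 4, 5, 6, 7, 8]

Max-flow min-cut theorem verified: both equal 13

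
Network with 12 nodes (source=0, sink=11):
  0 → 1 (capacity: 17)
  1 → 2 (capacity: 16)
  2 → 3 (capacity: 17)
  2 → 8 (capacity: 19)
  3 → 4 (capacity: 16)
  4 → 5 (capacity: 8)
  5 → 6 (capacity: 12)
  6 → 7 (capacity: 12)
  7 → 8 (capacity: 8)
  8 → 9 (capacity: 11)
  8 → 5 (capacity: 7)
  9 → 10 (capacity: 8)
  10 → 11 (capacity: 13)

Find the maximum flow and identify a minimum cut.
Max flow = 8, Min cut edges: (9,10)

Maximum flow: 8
Minimum cut: (9,10)
Partition: S = [0, 1, 2, 3, 4, 5, 6, 7, 8, 9], T = [10, 11]

Max-flow min-cut theorem verified: both equal 8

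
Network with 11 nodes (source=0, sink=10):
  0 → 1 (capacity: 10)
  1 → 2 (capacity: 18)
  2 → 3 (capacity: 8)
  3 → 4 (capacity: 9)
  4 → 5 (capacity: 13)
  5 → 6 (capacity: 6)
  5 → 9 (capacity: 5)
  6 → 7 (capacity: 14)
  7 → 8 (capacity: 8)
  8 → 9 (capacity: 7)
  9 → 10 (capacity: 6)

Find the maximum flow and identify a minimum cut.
Max flow = 6, Min cut edges: (9,10)

Maximum flow: 6
Minimum cut: (9,10)
Partition: S = [0, 1, 2, 3, 4, 5, 6, 7, 8, 9], T = [10]

Max-flow min-cut theorem verified: both equal 6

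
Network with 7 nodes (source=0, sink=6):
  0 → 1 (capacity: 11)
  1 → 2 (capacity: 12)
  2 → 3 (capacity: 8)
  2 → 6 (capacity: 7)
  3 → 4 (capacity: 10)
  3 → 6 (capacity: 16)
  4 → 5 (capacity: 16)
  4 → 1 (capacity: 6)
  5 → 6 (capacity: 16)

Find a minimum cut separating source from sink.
Min cut value = 11, edges: (0,1)

Min cut value: 11
Partition: S = [0], T = [1, 2, 3, 4, 5, 6]
Cut edges: (0,1)

By max-flow min-cut theorem, max flow = min cut = 11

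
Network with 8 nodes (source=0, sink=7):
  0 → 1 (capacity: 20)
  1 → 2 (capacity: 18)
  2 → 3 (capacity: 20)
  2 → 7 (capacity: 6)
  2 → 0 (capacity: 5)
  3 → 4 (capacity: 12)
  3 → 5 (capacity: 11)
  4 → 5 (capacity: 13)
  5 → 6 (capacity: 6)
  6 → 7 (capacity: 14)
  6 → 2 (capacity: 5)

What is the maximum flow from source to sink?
Maximum flow = 12

Max flow: 12

Flow assignment:
  0 → 1: 17/20
  1 → 2: 17/18
  2 → 3: 6/20
  2 → 7: 6/6
  2 → 0: 5/5
  3 → 5: 6/11
  5 → 6: 6/6
  6 → 7: 6/14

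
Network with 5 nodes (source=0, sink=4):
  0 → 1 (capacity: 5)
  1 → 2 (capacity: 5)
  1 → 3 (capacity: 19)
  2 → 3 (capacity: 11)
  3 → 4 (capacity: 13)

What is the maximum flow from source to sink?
Maximum flow = 5

Max flow: 5

Flow assignment:
  0 → 1: 5/5
  1 → 3: 5/19
  3 → 4: 5/13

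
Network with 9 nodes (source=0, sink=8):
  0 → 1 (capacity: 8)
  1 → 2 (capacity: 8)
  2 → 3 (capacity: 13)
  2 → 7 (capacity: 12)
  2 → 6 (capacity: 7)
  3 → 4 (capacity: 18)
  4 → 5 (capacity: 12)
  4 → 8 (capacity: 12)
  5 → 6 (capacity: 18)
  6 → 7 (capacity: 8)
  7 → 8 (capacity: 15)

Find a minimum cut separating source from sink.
Min cut value = 8, edges: (1,2)

Min cut value: 8
Partition: S = [0, 1], T = [2, 3, 4, 5, 6, 7, 8]
Cut edges: (1,2)

By max-flow min-cut theorem, max flow = min cut = 8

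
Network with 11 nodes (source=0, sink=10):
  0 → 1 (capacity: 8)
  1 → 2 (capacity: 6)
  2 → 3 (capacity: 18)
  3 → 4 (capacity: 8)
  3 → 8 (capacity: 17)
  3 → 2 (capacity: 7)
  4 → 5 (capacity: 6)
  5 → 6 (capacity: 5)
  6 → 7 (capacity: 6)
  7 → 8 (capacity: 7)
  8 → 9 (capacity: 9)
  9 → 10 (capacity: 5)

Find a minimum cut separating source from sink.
Min cut value = 5, edges: (9,10)

Min cut value: 5
Partition: S = [0, 1, 2, 3, 4, 5, 6, 7, 8, 9], T = [10]
Cut edges: (9,10)

By max-flow min-cut theorem, max flow = min cut = 5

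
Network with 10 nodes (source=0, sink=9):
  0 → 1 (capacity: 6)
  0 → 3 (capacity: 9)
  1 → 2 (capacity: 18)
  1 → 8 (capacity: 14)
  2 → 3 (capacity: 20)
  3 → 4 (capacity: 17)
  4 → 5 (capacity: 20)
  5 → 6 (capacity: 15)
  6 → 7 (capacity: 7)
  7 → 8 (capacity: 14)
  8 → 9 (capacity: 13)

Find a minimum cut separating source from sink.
Min cut value = 13, edges: (8,9)

Min cut value: 13
Partition: S = [0, 1, 2, 3, 4, 5, 6, 7, 8], T = [9]
Cut edges: (8,9)

By max-flow min-cut theorem, max flow = min cut = 13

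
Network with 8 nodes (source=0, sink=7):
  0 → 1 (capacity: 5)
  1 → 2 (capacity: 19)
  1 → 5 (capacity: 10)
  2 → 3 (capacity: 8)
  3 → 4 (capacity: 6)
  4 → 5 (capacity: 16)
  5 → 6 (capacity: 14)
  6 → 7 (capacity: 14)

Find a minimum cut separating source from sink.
Min cut value = 5, edges: (0,1)

Min cut value: 5
Partition: S = [0], T = [1, 2, 3, 4, 5, 6, 7]
Cut edges: (0,1)

By max-flow min-cut theorem, max flow = min cut = 5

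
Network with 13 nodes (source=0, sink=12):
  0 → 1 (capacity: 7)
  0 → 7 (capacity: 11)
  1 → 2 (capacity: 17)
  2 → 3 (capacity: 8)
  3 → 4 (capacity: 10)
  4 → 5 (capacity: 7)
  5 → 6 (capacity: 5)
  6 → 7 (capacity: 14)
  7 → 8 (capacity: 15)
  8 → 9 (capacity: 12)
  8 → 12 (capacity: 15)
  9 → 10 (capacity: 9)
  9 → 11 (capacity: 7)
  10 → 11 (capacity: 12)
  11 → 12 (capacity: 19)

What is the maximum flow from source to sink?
Maximum flow = 15

Max flow: 15

Flow assignment:
  0 → 1: 5/7
  0 → 7: 10/11
  1 → 2: 5/17
  2 → 3: 5/8
  3 → 4: 5/10
  4 → 5: 5/7
  5 → 6: 5/5
  6 → 7: 5/14
  7 → 8: 15/15
  8 → 12: 15/15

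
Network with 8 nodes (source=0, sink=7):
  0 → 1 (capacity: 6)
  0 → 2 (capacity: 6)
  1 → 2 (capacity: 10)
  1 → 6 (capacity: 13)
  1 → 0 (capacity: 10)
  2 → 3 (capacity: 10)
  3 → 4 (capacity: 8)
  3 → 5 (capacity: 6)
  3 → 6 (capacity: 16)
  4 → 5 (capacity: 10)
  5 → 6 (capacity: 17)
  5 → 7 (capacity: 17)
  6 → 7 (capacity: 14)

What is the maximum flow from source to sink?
Maximum flow = 12

Max flow: 12

Flow assignment:
  0 → 1: 6/6
  0 → 2: 6/6
  1 → 6: 6/13
  2 → 3: 6/10
  3 → 5: 6/6
  5 → 7: 6/17
  6 → 7: 6/14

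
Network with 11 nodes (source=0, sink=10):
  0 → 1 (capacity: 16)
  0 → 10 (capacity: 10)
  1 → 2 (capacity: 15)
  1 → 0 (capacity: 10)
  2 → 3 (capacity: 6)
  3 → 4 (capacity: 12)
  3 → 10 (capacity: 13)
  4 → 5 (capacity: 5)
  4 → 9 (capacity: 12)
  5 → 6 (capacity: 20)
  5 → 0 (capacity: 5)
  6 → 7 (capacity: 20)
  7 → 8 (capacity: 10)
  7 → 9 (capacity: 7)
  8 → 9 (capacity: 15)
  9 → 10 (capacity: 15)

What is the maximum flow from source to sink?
Maximum flow = 16

Max flow: 16

Flow assignment:
  0 → 1: 6/16
  0 → 10: 10/10
  1 → 2: 6/15
  2 → 3: 6/6
  3 → 10: 6/13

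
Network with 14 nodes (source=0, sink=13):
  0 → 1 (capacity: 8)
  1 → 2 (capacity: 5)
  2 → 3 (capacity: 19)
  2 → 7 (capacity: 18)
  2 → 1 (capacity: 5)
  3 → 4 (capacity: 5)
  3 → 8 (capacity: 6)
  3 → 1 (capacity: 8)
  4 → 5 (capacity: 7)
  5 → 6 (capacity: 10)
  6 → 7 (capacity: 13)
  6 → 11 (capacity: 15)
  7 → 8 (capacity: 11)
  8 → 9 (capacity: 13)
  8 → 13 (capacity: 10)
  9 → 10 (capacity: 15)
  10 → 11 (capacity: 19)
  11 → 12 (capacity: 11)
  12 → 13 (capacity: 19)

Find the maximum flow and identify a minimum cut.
Max flow = 5, Min cut edges: (1,2)

Maximum flow: 5
Minimum cut: (1,2)
Partition: S = [0, 1], T = [2, 3, 4, 5, 6, 7, 8, 9, 10, 11, 12, 13]

Max-flow min-cut theorem verified: both equal 5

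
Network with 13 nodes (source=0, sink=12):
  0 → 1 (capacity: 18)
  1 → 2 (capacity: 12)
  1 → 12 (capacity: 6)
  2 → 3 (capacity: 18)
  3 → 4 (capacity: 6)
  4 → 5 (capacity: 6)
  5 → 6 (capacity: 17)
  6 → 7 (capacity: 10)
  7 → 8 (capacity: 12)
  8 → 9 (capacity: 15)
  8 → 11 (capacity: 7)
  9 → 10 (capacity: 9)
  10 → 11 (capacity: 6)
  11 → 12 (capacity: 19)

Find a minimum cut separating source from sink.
Min cut value = 12, edges: (1,12), (4,5)

Min cut value: 12
Partition: S = [0, 1, 2, 3, 4], T = [5, 6, 7, 8, 9, 10, 11, 12]
Cut edges: (1,12), (4,5)

By max-flow min-cut theorem, max flow = min cut = 12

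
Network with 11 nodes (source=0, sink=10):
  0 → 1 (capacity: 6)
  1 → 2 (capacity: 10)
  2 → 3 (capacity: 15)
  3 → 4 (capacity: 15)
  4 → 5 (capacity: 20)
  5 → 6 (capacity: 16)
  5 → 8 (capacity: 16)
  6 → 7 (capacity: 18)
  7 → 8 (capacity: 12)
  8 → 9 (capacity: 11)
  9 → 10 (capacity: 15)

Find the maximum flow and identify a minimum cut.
Max flow = 6, Min cut edges: (0,1)

Maximum flow: 6
Minimum cut: (0,1)
Partition: S = [0], T = [1, 2, 3, 4, 5, 6, 7, 8, 9, 10]

Max-flow min-cut theorem verified: both equal 6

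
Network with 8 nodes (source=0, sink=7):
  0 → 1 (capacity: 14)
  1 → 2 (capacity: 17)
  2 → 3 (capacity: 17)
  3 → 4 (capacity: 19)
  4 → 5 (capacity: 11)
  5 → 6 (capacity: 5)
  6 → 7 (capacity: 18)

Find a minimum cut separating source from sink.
Min cut value = 5, edges: (5,6)

Min cut value: 5
Partition: S = [0, 1, 2, 3, 4, 5], T = [6, 7]
Cut edges: (5,6)

By max-flow min-cut theorem, max flow = min cut = 5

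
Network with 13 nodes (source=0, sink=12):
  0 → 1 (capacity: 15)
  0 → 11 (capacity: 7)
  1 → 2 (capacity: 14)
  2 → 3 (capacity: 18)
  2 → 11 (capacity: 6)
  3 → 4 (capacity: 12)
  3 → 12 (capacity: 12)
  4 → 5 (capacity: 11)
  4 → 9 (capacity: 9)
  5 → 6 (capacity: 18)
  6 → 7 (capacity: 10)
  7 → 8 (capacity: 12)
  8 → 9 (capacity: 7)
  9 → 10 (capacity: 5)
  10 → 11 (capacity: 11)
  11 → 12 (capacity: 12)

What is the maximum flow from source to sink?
Maximum flow = 21

Max flow: 21

Flow assignment:
  0 → 1: 14/15
  0 → 11: 7/7
  1 → 2: 14/14
  2 → 3: 12/18
  2 → 11: 2/6
  3 → 12: 12/12
  11 → 12: 9/12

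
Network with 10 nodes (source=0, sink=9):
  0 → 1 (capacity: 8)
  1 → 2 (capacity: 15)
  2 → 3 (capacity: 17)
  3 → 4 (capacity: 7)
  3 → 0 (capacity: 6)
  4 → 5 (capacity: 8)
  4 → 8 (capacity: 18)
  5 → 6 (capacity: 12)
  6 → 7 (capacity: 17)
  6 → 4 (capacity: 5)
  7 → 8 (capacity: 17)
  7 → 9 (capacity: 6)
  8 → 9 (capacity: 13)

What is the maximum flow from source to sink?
Maximum flow = 7

Max flow: 7

Flow assignment:
  0 → 1: 7/8
  1 → 2: 7/15
  2 → 3: 7/17
  3 → 4: 7/7
  4 → 8: 7/18
  8 → 9: 7/13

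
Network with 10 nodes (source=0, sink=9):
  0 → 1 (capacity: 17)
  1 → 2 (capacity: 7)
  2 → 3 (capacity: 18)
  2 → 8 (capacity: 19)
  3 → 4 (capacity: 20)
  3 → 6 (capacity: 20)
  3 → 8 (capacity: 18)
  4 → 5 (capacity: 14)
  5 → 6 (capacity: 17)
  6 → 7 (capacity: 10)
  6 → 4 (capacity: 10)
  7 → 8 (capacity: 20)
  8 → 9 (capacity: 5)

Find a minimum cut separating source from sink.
Min cut value = 5, edges: (8,9)

Min cut value: 5
Partition: S = [0, 1, 2, 3, 4, 5, 6, 7, 8], T = [9]
Cut edges: (8,9)

By max-flow min-cut theorem, max flow = min cut = 5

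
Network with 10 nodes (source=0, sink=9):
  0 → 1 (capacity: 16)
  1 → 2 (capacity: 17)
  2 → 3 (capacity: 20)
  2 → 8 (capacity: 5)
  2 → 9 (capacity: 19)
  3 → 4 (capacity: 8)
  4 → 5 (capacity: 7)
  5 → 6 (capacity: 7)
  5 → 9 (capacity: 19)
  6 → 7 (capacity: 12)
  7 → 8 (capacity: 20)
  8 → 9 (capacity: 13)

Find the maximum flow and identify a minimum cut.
Max flow = 16, Min cut edges: (0,1)

Maximum flow: 16
Minimum cut: (0,1)
Partition: S = [0], T = [1, 2, 3, 4, 5, 6, 7, 8, 9]

Max-flow min-cut theorem verified: both equal 16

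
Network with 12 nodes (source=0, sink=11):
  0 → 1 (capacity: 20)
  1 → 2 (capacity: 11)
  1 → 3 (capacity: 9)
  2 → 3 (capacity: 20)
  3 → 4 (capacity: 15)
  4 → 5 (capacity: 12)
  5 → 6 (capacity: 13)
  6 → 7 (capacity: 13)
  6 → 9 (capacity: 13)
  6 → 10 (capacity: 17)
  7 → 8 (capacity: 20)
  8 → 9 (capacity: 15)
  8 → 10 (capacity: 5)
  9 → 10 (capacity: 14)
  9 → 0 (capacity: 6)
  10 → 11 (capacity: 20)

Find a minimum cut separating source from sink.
Min cut value = 12, edges: (4,5)

Min cut value: 12
Partition: S = [0, 1, 2, 3, 4], T = [5, 6, 7, 8, 9, 10, 11]
Cut edges: (4,5)

By max-flow min-cut theorem, max flow = min cut = 12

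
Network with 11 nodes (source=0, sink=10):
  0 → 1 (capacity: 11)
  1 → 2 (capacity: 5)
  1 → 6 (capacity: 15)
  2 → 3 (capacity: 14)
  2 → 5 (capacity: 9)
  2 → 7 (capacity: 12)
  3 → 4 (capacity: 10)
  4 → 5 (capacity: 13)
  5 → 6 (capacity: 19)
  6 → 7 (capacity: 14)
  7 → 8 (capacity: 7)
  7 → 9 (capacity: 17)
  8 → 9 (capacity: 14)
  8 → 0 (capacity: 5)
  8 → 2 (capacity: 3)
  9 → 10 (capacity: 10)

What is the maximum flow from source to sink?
Maximum flow = 10

Max flow: 10

Flow assignment:
  0 → 1: 11/11
  1 → 2: 5/5
  1 → 6: 6/15
  2 → 7: 5/12
  6 → 7: 6/14
  7 → 8: 1/7
  7 → 9: 10/17
  8 → 0: 1/5
  9 → 10: 10/10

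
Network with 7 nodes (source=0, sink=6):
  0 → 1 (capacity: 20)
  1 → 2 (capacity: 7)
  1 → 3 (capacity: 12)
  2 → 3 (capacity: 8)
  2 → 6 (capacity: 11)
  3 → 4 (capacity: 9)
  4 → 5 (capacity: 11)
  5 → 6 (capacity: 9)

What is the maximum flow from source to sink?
Maximum flow = 16

Max flow: 16

Flow assignment:
  0 → 1: 16/20
  1 → 2: 7/7
  1 → 3: 9/12
  2 → 6: 7/11
  3 → 4: 9/9
  4 → 5: 9/11
  5 → 6: 9/9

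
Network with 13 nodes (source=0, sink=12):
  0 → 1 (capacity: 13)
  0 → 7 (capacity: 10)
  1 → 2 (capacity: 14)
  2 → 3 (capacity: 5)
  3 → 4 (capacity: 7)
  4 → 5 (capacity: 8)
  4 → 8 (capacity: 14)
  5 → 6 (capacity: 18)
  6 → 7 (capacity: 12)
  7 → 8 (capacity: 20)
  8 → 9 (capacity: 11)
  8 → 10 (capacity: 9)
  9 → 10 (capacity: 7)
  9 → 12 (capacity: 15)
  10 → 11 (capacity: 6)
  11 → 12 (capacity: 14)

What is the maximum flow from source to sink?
Maximum flow = 15

Max flow: 15

Flow assignment:
  0 → 1: 5/13
  0 → 7: 10/10
  1 → 2: 5/14
  2 → 3: 5/5
  3 → 4: 5/7
  4 → 8: 5/14
  7 → 8: 10/20
  8 → 9: 11/11
  8 → 10: 4/9
  9 → 12: 11/15
  10 → 11: 4/6
  11 → 12: 4/14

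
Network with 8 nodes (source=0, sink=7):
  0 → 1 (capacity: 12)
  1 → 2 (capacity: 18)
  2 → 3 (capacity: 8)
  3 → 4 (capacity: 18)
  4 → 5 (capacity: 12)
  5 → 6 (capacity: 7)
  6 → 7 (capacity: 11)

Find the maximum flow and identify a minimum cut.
Max flow = 7, Min cut edges: (5,6)

Maximum flow: 7
Minimum cut: (5,6)
Partition: S = [0, 1, 2, 3, 4, 5], T = [6, 7]

Max-flow min-cut theorem verified: both equal 7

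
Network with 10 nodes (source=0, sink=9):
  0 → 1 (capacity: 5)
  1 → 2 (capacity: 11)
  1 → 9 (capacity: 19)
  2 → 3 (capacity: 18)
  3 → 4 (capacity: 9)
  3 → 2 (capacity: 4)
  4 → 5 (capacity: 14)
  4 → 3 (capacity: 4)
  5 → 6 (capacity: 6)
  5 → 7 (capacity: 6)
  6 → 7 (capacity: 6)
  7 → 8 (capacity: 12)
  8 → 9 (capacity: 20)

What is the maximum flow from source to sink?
Maximum flow = 5

Max flow: 5

Flow assignment:
  0 → 1: 5/5
  1 → 9: 5/19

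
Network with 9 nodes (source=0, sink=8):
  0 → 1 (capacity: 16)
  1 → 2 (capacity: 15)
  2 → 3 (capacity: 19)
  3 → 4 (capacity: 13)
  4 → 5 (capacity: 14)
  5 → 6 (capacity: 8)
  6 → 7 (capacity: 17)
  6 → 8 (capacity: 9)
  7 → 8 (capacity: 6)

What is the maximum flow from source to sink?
Maximum flow = 8

Max flow: 8

Flow assignment:
  0 → 1: 8/16
  1 → 2: 8/15
  2 → 3: 8/19
  3 → 4: 8/13
  4 → 5: 8/14
  5 → 6: 8/8
  6 → 8: 8/9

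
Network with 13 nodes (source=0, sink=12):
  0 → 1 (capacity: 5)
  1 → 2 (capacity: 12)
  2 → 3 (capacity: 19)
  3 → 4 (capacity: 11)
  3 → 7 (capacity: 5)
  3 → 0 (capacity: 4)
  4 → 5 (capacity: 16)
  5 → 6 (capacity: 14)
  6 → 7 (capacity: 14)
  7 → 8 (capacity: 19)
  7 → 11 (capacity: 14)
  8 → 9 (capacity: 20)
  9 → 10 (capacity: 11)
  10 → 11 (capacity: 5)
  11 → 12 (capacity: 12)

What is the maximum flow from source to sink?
Maximum flow = 5

Max flow: 5

Flow assignment:
  0 → 1: 5/5
  1 → 2: 5/12
  2 → 3: 5/19
  3 → 7: 5/5
  7 → 11: 5/14
  11 → 12: 5/12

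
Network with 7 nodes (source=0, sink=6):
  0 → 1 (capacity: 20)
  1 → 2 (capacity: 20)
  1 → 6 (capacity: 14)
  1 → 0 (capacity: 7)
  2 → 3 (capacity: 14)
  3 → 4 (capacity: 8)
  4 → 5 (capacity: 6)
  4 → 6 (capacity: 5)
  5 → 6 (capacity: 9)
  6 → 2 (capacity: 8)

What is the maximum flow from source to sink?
Maximum flow = 20

Max flow: 20

Flow assignment:
  0 → 1: 20/20
  1 → 2: 6/20
  1 → 6: 14/14
  2 → 3: 6/14
  3 → 4: 6/8
  4 → 5: 1/6
  4 → 6: 5/5
  5 → 6: 1/9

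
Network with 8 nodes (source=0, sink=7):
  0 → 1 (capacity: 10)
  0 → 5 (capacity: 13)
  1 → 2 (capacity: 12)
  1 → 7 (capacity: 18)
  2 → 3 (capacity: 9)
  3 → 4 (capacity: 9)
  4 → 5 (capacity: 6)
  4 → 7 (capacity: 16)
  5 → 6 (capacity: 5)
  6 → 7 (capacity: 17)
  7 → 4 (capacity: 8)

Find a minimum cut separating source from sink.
Min cut value = 15, edges: (0,1), (5,6)

Min cut value: 15
Partition: S = [0, 5], T = [1, 2, 3, 4, 6, 7]
Cut edges: (0,1), (5,6)

By max-flow min-cut theorem, max flow = min cut = 15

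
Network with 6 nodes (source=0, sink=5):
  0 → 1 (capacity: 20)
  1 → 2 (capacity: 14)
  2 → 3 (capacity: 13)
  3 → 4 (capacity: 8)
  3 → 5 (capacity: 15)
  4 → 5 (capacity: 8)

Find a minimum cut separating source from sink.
Min cut value = 13, edges: (2,3)

Min cut value: 13
Partition: S = [0, 1, 2], T = [3, 4, 5]
Cut edges: (2,3)

By max-flow min-cut theorem, max flow = min cut = 13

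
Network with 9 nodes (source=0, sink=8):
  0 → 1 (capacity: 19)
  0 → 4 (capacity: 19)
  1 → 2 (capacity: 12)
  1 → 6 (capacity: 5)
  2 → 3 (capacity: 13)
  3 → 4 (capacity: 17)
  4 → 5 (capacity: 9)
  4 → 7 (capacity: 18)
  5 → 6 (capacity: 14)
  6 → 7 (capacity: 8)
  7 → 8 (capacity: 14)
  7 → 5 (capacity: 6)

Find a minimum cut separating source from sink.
Min cut value = 14, edges: (7,8)

Min cut value: 14
Partition: S = [0, 1, 2, 3, 4, 5, 6, 7], T = [8]
Cut edges: (7,8)

By max-flow min-cut theorem, max flow = min cut = 14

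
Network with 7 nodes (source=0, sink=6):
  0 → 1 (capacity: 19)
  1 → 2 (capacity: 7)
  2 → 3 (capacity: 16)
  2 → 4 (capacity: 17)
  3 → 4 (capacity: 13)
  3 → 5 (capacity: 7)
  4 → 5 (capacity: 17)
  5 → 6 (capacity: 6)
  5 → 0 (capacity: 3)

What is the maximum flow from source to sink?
Maximum flow = 6

Max flow: 6

Flow assignment:
  0 → 1: 7/19
  1 → 2: 7/7
  2 → 3: 7/16
  3 → 5: 7/7
  5 → 6: 6/6
  5 → 0: 1/3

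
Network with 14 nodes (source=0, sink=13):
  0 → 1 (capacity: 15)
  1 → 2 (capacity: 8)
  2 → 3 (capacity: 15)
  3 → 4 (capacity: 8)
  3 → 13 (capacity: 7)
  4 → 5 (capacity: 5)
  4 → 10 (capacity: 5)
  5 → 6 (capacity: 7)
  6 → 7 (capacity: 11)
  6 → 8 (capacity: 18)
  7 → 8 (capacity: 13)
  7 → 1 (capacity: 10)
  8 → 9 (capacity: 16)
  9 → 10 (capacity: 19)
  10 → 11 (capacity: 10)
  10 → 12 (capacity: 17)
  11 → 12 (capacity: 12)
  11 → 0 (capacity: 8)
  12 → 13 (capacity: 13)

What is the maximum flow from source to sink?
Maximum flow = 8

Max flow: 8

Flow assignment:
  0 → 1: 8/15
  1 → 2: 8/8
  2 → 3: 8/15
  3 → 4: 1/8
  3 → 13: 7/7
  4 → 10: 1/5
  10 → 12: 1/17
  12 → 13: 1/13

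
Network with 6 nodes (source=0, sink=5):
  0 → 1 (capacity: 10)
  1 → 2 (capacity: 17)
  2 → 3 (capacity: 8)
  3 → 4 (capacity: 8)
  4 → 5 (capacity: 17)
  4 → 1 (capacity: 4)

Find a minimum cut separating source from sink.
Min cut value = 8, edges: (3,4)

Min cut value: 8
Partition: S = [0, 1, 2, 3], T = [4, 5]
Cut edges: (3,4)

By max-flow min-cut theorem, max flow = min cut = 8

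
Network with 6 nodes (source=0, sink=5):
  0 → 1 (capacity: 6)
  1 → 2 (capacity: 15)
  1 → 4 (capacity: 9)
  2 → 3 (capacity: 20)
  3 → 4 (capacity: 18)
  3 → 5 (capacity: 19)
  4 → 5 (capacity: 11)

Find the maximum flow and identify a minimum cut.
Max flow = 6, Min cut edges: (0,1)

Maximum flow: 6
Minimum cut: (0,1)
Partition: S = [0], T = [1, 2, 3, 4, 5]

Max-flow min-cut theorem verified: both equal 6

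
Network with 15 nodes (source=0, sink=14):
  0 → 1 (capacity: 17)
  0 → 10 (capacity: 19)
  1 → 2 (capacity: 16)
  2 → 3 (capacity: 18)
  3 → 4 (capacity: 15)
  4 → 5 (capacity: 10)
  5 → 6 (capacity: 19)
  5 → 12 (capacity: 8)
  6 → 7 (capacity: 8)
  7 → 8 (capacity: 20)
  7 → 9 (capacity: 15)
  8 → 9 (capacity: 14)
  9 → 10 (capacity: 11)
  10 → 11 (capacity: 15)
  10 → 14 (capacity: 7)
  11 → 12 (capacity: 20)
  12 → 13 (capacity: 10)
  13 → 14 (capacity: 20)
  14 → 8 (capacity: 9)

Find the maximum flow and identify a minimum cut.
Max flow = 17, Min cut edges: (10,14), (12,13)

Maximum flow: 17
Minimum cut: (10,14), (12,13)
Partition: S = [0, 1, 2, 3, 4, 5, 6, 7, 8, 9, 10, 11, 12], T = [13, 14]

Max-flow min-cut theorem verified: both equal 17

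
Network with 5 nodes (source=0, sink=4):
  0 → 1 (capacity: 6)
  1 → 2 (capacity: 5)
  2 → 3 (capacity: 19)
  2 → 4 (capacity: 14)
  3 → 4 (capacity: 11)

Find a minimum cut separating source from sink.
Min cut value = 5, edges: (1,2)

Min cut value: 5
Partition: S = [0, 1], T = [2, 3, 4]
Cut edges: (1,2)

By max-flow min-cut theorem, max flow = min cut = 5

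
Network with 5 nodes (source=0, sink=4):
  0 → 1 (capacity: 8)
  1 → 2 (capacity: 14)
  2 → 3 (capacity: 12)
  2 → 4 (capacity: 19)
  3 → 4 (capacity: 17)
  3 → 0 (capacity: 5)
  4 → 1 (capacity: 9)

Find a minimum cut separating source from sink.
Min cut value = 8, edges: (0,1)

Min cut value: 8
Partition: S = [0], T = [1, 2, 3, 4]
Cut edges: (0,1)

By max-flow min-cut theorem, max flow = min cut = 8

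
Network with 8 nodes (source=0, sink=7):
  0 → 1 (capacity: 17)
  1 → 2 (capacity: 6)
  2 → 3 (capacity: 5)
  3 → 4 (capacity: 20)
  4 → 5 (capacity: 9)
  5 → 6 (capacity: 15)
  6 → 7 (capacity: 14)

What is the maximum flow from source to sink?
Maximum flow = 5

Max flow: 5

Flow assignment:
  0 → 1: 5/17
  1 → 2: 5/6
  2 → 3: 5/5
  3 → 4: 5/20
  4 → 5: 5/9
  5 → 6: 5/15
  6 → 7: 5/14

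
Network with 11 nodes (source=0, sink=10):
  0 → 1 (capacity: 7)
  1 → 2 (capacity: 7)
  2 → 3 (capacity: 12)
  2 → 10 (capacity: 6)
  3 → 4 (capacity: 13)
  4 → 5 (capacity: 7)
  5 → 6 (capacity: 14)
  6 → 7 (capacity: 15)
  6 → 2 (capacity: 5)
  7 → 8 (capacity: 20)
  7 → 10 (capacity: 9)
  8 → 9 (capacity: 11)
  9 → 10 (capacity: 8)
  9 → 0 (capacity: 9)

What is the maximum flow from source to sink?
Maximum flow = 7

Max flow: 7

Flow assignment:
  0 → 1: 7/7
  1 → 2: 7/7
  2 → 3: 1/12
  2 → 10: 6/6
  3 → 4: 1/13
  4 → 5: 1/7
  5 → 6: 1/14
  6 → 7: 1/15
  7 → 10: 1/9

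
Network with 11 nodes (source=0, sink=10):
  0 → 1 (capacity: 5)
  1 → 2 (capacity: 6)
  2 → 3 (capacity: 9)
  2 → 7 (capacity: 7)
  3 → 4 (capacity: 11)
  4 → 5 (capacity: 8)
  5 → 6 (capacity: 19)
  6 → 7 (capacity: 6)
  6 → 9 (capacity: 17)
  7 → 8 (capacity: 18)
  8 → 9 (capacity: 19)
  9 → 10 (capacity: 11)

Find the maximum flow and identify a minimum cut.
Max flow = 5, Min cut edges: (0,1)

Maximum flow: 5
Minimum cut: (0,1)
Partition: S = [0], T = [1, 2, 3, 4, 5, 6, 7, 8, 9, 10]

Max-flow min-cut theorem verified: both equal 5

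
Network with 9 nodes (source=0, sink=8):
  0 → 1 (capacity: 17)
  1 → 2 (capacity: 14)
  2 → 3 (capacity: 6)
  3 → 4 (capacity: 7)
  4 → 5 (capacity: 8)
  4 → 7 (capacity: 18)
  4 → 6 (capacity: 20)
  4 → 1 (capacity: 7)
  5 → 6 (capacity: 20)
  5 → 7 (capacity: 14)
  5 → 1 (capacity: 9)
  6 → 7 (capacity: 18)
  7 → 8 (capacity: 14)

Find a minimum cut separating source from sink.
Min cut value = 6, edges: (2,3)

Min cut value: 6
Partition: S = [0, 1, 2], T = [3, 4, 5, 6, 7, 8]
Cut edges: (2,3)

By max-flow min-cut theorem, max flow = min cut = 6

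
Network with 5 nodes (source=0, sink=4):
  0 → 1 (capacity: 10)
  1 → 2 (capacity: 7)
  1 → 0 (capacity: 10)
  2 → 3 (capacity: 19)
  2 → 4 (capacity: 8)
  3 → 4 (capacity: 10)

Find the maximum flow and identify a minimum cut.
Max flow = 7, Min cut edges: (1,2)

Maximum flow: 7
Minimum cut: (1,2)
Partition: S = [0, 1], T = [2, 3, 4]

Max-flow min-cut theorem verified: both equal 7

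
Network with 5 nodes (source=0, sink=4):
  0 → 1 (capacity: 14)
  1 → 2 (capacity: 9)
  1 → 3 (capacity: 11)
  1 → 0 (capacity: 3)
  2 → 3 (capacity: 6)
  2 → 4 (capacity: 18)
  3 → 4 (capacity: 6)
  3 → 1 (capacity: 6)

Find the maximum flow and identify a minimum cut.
Max flow = 14, Min cut edges: (0,1)

Maximum flow: 14
Minimum cut: (0,1)
Partition: S = [0], T = [1, 2, 3, 4]

Max-flow min-cut theorem verified: both equal 14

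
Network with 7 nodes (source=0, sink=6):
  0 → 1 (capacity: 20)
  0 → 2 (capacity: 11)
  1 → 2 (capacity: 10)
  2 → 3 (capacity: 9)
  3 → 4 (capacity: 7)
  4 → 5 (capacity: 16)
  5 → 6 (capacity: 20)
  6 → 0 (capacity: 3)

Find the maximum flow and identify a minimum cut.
Max flow = 7, Min cut edges: (3,4)

Maximum flow: 7
Minimum cut: (3,4)
Partition: S = [0, 1, 2, 3], T = [4, 5, 6]

Max-flow min-cut theorem verified: both equal 7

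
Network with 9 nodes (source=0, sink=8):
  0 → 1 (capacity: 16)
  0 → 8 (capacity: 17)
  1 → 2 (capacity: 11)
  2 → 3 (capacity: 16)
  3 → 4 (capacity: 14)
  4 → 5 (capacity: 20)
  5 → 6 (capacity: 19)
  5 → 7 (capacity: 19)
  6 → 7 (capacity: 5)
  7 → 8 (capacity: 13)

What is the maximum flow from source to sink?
Maximum flow = 28

Max flow: 28

Flow assignment:
  0 → 1: 11/16
  0 → 8: 17/17
  1 → 2: 11/11
  2 → 3: 11/16
  3 → 4: 11/14
  4 → 5: 11/20
  5 → 7: 11/19
  7 → 8: 11/13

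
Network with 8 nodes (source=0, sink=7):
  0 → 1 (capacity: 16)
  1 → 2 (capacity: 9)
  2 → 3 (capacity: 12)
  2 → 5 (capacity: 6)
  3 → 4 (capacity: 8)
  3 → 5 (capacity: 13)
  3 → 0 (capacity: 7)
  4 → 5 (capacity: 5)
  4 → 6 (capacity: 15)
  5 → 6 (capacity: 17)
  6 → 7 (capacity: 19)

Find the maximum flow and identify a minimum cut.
Max flow = 9, Min cut edges: (1,2)

Maximum flow: 9
Minimum cut: (1,2)
Partition: S = [0, 1], T = [2, 3, 4, 5, 6, 7]

Max-flow min-cut theorem verified: both equal 9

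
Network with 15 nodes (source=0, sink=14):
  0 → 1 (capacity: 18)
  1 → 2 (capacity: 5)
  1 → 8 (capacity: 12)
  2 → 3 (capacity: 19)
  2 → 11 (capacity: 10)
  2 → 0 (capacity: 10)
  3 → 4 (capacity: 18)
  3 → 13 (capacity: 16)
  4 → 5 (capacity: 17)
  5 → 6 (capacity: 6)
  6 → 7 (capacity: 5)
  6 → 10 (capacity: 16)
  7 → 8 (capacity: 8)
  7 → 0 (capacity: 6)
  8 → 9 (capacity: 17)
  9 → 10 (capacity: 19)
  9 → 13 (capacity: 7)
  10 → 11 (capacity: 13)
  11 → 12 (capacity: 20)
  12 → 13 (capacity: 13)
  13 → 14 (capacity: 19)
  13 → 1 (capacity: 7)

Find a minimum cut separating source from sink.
Min cut value = 17, edges: (1,2), (1,8)

Min cut value: 17
Partition: S = [0, 1], T = [2, 3, 4, 5, 6, 7, 8, 9, 10, 11, 12, 13, 14]
Cut edges: (1,2), (1,8)

By max-flow min-cut theorem, max flow = min cut = 17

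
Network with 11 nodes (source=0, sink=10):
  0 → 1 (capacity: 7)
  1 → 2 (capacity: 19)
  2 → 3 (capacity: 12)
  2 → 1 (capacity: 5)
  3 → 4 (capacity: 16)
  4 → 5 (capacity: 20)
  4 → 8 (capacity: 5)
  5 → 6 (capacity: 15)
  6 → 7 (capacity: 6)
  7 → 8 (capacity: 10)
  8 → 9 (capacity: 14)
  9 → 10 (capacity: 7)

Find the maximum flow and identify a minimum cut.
Max flow = 7, Min cut edges: (9,10)

Maximum flow: 7
Minimum cut: (9,10)
Partition: S = [0, 1, 2, 3, 4, 5, 6, 7, 8, 9], T = [10]

Max-flow min-cut theorem verified: both equal 7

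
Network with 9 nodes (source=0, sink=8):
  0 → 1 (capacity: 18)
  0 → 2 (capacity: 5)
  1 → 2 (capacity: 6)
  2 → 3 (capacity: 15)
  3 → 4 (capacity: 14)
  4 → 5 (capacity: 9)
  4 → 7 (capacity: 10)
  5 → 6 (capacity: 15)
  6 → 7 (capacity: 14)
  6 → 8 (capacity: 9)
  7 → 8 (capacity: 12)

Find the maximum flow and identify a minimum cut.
Max flow = 11, Min cut edges: (0,2), (1,2)

Maximum flow: 11
Minimum cut: (0,2), (1,2)
Partition: S = [0, 1], T = [2, 3, 4, 5, 6, 7, 8]

Max-flow min-cut theorem verified: both equal 11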